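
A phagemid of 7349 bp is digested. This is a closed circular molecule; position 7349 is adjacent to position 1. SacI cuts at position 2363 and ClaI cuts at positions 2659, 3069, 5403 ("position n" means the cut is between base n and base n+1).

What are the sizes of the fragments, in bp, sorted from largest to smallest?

4309, 2334, 410, 296 bp

Combined cut positions (sorted): 2363, 2659, 3069, 5403.
Circular molecule, 4 cuts → 4 fragments:
  2659 − 2363 = 296 bp
  3069 − 2659 = 410 bp
  5403 − 3069 = 2334 bp
  wrap: 7349 − 5403 + 2363 = 4309 bp
Sorted largest to smallest: 4309, 2334, 410, 296 bp.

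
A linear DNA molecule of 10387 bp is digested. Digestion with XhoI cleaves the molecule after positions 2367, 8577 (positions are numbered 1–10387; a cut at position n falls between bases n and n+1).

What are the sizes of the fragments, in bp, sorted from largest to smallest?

Linear molecule, 2 cuts → 3 fragments:
  2367 − 0 = 2367 bp
  8577 − 2367 = 6210 bp
  10387 − 8577 = 1810 bp
Sorted largest to smallest: 6210, 2367, 1810 bp.

6210, 2367, 1810 bp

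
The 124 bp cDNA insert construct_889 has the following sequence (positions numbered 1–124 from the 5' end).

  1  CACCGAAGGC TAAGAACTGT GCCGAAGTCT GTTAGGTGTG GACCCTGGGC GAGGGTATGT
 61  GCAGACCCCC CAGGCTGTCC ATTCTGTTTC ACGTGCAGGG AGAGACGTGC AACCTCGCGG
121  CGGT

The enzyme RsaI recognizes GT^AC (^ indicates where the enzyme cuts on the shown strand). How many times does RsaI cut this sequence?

0

No occurrence of GTAC is present in the sequence.
RsaI does not cut: 0 sites.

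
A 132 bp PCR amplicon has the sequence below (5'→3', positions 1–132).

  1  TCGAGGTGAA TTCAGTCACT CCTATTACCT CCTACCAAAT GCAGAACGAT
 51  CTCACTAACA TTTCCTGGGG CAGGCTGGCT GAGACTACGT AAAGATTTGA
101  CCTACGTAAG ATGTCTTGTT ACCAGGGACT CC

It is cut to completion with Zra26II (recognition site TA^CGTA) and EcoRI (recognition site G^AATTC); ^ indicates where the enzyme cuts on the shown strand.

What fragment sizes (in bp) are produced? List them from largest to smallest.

Zra26II sites (TACGTA) start at positions 86, 103.
Zra26II cuts after base 2 of each site, so after positions 87, 104.
The EcoRI site (GAATTC) starts at position 8.
EcoRI cuts after the first base of each site, so after position 8.
Combined cut positions: 8, 87, 104.
Linear molecule, 3 cuts → 4 fragments:
  1–8 → 8 bp
  9–87 → 79 bp
  88–104 → 17 bp
  105–132 → 28 bp
Sorted largest to smallest: 79, 28, 17, 8 bp.

79, 28, 17, 8 bp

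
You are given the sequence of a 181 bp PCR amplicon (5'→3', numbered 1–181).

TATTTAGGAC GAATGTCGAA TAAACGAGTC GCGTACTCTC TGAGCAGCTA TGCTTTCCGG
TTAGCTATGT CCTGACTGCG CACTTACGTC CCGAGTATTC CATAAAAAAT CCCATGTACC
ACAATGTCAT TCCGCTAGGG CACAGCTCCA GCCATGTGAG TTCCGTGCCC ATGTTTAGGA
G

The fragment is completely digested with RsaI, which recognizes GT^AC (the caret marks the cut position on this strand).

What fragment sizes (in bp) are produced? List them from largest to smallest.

RsaI sites (GTAC) start at positions 33, 116.
RsaI cuts after base 2 of each site, so after positions 34, 117.
Linear molecule, 2 cuts → 3 fragments:
  1–34 → 34 bp
  35–117 → 83 bp
  118–181 → 64 bp
Sorted largest to smallest: 83, 64, 34 bp.

83, 64, 34 bp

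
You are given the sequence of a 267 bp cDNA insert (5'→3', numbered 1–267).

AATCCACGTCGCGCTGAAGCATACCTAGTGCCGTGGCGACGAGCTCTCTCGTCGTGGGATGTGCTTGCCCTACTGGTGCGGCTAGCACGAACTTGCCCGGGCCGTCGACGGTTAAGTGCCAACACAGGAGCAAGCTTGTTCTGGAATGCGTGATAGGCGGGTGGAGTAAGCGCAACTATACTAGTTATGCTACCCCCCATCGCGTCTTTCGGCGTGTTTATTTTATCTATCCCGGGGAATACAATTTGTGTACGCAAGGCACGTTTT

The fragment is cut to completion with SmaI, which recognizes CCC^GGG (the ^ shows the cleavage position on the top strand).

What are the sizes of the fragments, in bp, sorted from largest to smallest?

SmaI sites (CCCGGG) start at positions 96, 231.
SmaI cuts after base 3 of each site, so after positions 98, 233.
Linear molecule, 2 cuts → 3 fragments:
  1–98 → 98 bp
  99–233 → 135 bp
  234–267 → 34 bp
Sorted largest to smallest: 135, 98, 34 bp.

135, 98, 34 bp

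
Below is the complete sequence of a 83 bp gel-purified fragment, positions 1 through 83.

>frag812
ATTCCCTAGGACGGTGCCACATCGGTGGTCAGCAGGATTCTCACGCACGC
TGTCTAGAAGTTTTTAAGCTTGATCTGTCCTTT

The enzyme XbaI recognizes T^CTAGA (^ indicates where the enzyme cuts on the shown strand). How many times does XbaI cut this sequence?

TCTAGA occurs starting at position 53.
XbaI cuts at 1 site.

1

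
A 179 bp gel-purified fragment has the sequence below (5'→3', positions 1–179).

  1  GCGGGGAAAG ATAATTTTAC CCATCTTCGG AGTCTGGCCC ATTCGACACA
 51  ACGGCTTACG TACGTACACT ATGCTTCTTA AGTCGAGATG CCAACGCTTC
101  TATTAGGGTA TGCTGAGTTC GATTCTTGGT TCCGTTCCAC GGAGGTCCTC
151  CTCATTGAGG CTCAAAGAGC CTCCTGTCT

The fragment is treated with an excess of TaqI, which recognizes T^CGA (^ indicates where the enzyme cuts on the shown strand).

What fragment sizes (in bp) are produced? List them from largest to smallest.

TaqI sites (TCGA) start at positions 43, 83, 119.
TaqI cuts after the first base of each site, so after positions 43, 83, 119.
Linear molecule, 3 cuts → 4 fragments:
  1–43 → 43 bp
  44–83 → 40 bp
  84–119 → 36 bp
  120–179 → 60 bp
Sorted largest to smallest: 60, 43, 40, 36 bp.

60, 43, 40, 36 bp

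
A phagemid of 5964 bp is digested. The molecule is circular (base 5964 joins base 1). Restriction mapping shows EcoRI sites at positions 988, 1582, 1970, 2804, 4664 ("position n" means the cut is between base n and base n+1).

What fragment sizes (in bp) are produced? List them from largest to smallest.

Circular molecule, 5 cuts → 5 fragments:
  1582 − 988 = 594 bp
  1970 − 1582 = 388 bp
  2804 − 1970 = 834 bp
  4664 − 2804 = 1860 bp
  wrap: 5964 − 4664 + 988 = 2288 bp
Sorted largest to smallest: 2288, 1860, 834, 594, 388 bp.

2288, 1860, 834, 594, 388 bp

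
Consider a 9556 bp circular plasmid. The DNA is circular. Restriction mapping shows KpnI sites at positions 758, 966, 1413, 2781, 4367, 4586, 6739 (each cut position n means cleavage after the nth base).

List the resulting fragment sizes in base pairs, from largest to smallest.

3575, 2153, 1586, 1368, 447, 219, 208 bp

Circular molecule, 7 cuts → 7 fragments:
  966 − 758 = 208 bp
  1413 − 966 = 447 bp
  2781 − 1413 = 1368 bp
  4367 − 2781 = 1586 bp
  4586 − 4367 = 219 bp
  6739 − 4586 = 2153 bp
  wrap: 9556 − 6739 + 758 = 3575 bp
Sorted largest to smallest: 3575, 2153, 1586, 1368, 447, 219, 208 bp.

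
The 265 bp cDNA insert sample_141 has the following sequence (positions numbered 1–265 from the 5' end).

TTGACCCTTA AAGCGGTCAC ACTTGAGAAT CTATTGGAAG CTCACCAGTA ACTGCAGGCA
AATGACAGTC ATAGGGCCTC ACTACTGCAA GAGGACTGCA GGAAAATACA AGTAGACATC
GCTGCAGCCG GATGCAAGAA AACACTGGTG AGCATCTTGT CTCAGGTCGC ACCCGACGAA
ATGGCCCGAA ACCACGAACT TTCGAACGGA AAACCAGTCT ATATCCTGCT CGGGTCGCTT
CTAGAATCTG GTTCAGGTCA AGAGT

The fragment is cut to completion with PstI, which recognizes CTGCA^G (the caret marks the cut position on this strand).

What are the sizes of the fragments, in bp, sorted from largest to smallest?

139, 56, 44, 26 bp

PstI sites (CTGCAG) start at positions 52, 96, 122.
PstI cuts after base 5 of each site (before the last base), so after positions 56, 100, 126.
Linear molecule, 3 cuts → 4 fragments:
  1–56 → 56 bp
  57–100 → 44 bp
  101–126 → 26 bp
  127–265 → 139 bp
Sorted largest to smallest: 139, 56, 44, 26 bp.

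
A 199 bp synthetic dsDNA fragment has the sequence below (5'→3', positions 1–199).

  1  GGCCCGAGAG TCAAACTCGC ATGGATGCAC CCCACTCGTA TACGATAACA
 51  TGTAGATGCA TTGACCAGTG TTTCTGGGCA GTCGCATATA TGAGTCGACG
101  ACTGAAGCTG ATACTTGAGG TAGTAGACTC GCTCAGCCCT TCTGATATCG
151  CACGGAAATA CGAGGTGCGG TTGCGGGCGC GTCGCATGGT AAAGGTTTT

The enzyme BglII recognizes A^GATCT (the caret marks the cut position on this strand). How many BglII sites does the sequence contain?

No occurrence of AGATCT is present in the sequence.
BglII does not cut: 0 sites.

0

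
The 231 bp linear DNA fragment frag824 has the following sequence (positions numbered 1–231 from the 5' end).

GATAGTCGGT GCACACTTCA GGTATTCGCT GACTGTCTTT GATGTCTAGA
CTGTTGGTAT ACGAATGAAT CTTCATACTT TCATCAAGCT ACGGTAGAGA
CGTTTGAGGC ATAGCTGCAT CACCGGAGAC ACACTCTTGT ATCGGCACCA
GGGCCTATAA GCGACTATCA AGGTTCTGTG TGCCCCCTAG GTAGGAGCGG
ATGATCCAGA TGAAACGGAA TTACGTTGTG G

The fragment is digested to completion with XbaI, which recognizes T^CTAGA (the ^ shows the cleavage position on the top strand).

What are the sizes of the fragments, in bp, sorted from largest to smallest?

The XbaI site (TCTAGA) starts at position 45.
XbaI cuts after the first base of each site, so after position 45.
Linear molecule, 1 cut → 2 fragments:
  1–45 → 45 bp
  46–231 → 186 bp
Sorted largest to smallest: 186, 45 bp.

186, 45 bp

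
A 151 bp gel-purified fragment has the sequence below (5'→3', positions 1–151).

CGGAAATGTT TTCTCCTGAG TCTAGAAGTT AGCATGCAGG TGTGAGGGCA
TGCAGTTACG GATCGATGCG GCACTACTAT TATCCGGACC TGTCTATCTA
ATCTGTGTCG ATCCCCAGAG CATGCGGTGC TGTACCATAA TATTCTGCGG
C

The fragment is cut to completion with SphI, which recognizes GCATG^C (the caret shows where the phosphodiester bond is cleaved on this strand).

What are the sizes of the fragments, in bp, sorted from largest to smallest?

72, 36, 27, 16 bp

SphI sites (GCATGC) start at positions 32, 48, 120.
SphI cuts after base 5 of each site (before the last base), so after positions 36, 52, 124.
Linear molecule, 3 cuts → 4 fragments:
  1–36 → 36 bp
  37–52 → 16 bp
  53–124 → 72 bp
  125–151 → 27 bp
Sorted largest to smallest: 72, 36, 27, 16 bp.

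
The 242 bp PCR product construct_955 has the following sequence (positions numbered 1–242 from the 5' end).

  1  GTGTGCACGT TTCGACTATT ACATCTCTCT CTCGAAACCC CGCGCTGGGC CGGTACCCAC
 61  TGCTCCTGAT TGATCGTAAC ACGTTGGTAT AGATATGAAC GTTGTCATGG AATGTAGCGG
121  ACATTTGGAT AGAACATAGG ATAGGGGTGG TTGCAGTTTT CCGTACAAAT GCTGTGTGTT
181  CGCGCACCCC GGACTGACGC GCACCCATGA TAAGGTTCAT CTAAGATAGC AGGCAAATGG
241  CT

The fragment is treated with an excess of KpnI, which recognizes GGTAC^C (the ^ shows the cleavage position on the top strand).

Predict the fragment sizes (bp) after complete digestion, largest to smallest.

186, 56 bp

The KpnI site (GGTACC) starts at position 52.
KpnI cuts after base 5 of each site (before the last base), so after position 56.
Linear molecule, 1 cut → 2 fragments:
  1–56 → 56 bp
  57–242 → 186 bp
Sorted largest to smallest: 186, 56 bp.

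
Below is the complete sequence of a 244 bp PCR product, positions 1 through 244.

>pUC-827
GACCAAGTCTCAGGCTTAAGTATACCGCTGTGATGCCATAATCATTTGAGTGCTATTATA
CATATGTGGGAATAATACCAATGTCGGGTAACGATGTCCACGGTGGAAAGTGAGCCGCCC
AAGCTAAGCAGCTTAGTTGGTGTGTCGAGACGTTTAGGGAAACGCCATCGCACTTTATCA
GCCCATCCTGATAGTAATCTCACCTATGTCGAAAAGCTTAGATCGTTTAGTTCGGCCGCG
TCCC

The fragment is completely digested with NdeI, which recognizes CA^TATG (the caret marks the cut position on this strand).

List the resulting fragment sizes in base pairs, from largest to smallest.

182, 62 bp

The NdeI site (CATATG) starts at position 61.
NdeI cuts after base 2 of each site, so after position 62.
Linear molecule, 1 cut → 2 fragments:
  1–62 → 62 bp
  63–244 → 182 bp
Sorted largest to smallest: 182, 62 bp.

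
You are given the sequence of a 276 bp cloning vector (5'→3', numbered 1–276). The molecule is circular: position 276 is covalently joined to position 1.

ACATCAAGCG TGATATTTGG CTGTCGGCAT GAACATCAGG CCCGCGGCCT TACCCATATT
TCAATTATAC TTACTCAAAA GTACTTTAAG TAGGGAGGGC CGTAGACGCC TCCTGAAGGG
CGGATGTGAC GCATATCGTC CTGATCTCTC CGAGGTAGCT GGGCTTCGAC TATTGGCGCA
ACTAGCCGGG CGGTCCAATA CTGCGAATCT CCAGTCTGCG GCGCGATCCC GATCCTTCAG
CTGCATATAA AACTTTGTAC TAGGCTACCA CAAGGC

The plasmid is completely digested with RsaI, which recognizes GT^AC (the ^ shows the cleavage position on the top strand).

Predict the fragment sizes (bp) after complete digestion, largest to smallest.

RsaI sites (GTAC) start at positions 81, 257.
RsaI cuts after base 2 of each site, so after positions 82, 258.
Circular molecule, 2 cuts → 2 fragments:
  83–258 → 176 bp
  259–276 then 1–82 → 18 + 82 = 100 bp
Sorted largest to smallest: 176, 100 bp.

176, 100 bp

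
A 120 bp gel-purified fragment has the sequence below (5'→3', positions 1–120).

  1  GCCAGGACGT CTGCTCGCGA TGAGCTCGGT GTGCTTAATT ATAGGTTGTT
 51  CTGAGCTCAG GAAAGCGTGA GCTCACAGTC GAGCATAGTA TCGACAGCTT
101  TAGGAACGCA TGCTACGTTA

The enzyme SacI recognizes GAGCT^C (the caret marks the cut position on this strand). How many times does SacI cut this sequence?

GAGCTC occurs starting at positions 22, 53, 69.
SacI cuts at 3 sites.

3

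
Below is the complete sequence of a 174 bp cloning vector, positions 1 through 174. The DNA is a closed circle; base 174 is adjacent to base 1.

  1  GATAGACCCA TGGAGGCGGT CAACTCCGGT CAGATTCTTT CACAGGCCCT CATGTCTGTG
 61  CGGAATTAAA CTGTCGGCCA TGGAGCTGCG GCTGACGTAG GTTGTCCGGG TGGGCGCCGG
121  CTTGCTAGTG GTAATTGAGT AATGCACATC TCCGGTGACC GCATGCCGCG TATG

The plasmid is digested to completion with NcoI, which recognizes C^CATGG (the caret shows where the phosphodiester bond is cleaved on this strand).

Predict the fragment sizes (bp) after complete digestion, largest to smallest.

104, 70 bp

NcoI sites (CCATGG) start at positions 8, 78.
NcoI cuts after the first base of each site, so after positions 8, 78.
Circular molecule, 2 cuts → 2 fragments:
  9–78 → 70 bp
  79–174 then 1–8 → 96 + 8 = 104 bp
Sorted largest to smallest: 104, 70 bp.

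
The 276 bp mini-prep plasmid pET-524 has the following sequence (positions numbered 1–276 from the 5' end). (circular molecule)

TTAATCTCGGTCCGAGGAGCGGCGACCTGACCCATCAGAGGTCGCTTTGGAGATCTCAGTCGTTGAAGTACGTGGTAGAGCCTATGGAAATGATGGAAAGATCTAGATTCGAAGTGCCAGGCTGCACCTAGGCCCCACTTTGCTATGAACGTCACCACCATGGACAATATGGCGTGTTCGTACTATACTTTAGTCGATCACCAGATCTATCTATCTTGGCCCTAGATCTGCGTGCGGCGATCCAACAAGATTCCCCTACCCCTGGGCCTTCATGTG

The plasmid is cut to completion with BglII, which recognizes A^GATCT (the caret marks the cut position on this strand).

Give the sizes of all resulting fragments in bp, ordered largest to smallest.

BglII sites (AGATCT) start at positions 51, 99, 203, 224.
BglII cuts after the first base of each site, so after positions 51, 99, 203, 224.
Circular molecule, 4 cuts → 4 fragments:
  52–99 → 48 bp
  100–203 → 104 bp
  204–224 → 21 bp
  225–276 then 1–51 → 52 + 51 = 103 bp
Sorted largest to smallest: 104, 103, 48, 21 bp.

104, 103, 48, 21 bp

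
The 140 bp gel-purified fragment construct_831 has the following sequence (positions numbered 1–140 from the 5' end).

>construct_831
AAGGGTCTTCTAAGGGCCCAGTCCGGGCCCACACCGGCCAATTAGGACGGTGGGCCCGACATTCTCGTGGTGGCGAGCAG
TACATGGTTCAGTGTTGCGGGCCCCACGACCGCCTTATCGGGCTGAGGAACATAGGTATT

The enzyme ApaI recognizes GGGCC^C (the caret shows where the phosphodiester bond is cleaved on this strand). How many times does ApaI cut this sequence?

4

GGGCCC occurs starting at positions 14, 25, 52, 99.
ApaI cuts at 4 sites.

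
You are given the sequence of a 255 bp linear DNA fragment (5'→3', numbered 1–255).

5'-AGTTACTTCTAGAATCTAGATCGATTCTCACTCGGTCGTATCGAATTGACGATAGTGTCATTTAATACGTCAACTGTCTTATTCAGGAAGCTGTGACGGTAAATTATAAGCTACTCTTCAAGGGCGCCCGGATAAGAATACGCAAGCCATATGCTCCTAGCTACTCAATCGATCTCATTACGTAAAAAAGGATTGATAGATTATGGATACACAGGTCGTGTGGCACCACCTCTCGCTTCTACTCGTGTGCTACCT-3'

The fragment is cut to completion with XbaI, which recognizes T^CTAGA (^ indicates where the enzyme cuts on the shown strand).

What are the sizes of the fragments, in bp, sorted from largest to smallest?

240, 8, 7 bp

XbaI sites (TCTAGA) start at positions 8, 15.
XbaI cuts after the first base of each site, so after positions 8, 15.
Linear molecule, 2 cuts → 3 fragments:
  1–8 → 8 bp
  9–15 → 7 bp
  16–255 → 240 bp
Sorted largest to smallest: 240, 8, 7 bp.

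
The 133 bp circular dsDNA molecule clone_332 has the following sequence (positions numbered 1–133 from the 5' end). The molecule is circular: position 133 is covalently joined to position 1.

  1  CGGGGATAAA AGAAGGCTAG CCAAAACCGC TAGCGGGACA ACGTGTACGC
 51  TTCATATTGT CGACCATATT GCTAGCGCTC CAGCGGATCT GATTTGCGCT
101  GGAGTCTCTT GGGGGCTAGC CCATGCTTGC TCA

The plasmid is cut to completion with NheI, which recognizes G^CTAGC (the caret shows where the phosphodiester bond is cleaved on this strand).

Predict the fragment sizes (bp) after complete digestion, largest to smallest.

NheI sites (GCTAGC) start at positions 16, 29, 71, 115.
NheI cuts after the first base of each site, so after positions 16, 29, 71, 115.
Circular molecule, 4 cuts → 4 fragments:
  17–29 → 13 bp
  30–71 → 42 bp
  72–115 → 44 bp
  116–133 then 1–16 → 18 + 16 = 34 bp
Sorted largest to smallest: 44, 42, 34, 13 bp.

44, 42, 34, 13 bp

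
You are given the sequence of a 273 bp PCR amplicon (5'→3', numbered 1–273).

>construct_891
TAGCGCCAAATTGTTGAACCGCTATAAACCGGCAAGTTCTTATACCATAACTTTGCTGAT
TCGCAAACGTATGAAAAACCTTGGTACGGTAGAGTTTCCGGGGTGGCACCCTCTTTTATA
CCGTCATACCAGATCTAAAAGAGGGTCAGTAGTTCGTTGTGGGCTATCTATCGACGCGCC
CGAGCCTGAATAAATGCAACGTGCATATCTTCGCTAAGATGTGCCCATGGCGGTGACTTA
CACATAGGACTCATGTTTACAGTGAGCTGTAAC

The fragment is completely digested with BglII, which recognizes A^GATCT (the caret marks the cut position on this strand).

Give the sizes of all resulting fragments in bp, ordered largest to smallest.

The BglII site (AGATCT) starts at position 131.
BglII cuts after the first base of each site, so after position 131.
Linear molecule, 1 cut → 2 fragments:
  1–131 → 131 bp
  132–273 → 142 bp
Sorted largest to smallest: 142, 131 bp.

142, 131 bp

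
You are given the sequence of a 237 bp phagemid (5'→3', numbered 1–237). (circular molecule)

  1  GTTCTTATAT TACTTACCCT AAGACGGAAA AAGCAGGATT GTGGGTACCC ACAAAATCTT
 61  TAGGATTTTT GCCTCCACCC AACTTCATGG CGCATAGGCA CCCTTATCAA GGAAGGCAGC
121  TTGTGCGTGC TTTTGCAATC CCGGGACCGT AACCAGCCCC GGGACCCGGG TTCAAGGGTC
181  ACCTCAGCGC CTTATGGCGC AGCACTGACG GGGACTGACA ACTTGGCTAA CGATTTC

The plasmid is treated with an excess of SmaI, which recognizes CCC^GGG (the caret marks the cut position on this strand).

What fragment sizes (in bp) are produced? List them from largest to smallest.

SmaI sites (CCCGGG) start at positions 140, 158, 165.
SmaI cuts after base 3 of each site, so after positions 142, 160, 167.
Circular molecule, 3 cuts → 3 fragments:
  143–160 → 18 bp
  161–167 → 7 bp
  168–237 then 1–142 → 70 + 142 = 212 bp
Sorted largest to smallest: 212, 18, 7 bp.

212, 18, 7 bp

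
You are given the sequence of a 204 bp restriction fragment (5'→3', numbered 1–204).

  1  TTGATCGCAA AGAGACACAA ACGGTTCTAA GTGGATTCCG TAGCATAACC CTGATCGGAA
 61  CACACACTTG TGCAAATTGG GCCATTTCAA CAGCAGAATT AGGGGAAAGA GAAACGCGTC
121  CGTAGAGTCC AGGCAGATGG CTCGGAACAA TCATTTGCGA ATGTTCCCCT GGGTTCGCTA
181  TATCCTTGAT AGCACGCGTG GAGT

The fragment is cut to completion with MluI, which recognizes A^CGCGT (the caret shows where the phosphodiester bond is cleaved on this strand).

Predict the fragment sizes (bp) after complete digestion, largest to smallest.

114, 80, 10 bp

MluI sites (ACGCGT) start at positions 114, 194.
MluI cuts after the first base of each site, so after positions 114, 194.
Linear molecule, 2 cuts → 3 fragments:
  1–114 → 114 bp
  115–194 → 80 bp
  195–204 → 10 bp
Sorted largest to smallest: 114, 80, 10 bp.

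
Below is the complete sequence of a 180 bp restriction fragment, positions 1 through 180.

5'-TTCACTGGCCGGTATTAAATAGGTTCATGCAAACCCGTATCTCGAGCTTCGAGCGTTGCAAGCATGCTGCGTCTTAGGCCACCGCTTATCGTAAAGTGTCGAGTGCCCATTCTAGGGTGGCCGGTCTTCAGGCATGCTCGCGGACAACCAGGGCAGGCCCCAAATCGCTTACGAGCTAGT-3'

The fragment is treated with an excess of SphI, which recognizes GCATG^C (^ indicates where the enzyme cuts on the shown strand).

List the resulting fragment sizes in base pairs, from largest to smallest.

SphI sites (GCATGC) start at positions 62, 132.
SphI cuts after base 5 of each site (before the last base), so after positions 66, 136.
Linear molecule, 2 cuts → 3 fragments:
  1–66 → 66 bp
  67–136 → 70 bp
  137–180 → 44 bp
Sorted largest to smallest: 70, 66, 44 bp.

70, 66, 44 bp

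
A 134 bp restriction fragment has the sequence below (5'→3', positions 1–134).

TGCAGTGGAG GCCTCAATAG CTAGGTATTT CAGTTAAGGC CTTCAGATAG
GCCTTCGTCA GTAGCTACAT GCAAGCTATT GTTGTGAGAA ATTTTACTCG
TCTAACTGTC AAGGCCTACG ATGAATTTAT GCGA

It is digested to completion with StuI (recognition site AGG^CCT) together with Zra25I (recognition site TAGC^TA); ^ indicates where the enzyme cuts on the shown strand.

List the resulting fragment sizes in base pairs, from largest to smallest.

49, 20, 18, 14, 12, 11, 10 bp

StuI sites (AGGCCT) start at positions 9, 37, 49, 112.
StuI cuts after base 3 of each site, so after positions 11, 39, 51, 114.
Zra25I sites (TAGCTA) start at positions 18, 62.
Zra25I cuts after base 4 of each site, so after positions 21, 65.
Combined cut positions: 11, 21, 39, 51, 65, 114.
Linear molecule, 6 cuts → 7 fragments:
  1–11 → 11 bp
  12–21 → 10 bp
  22–39 → 18 bp
  40–51 → 12 bp
  52–65 → 14 bp
  66–114 → 49 bp
  115–134 → 20 bp
Sorted largest to smallest: 49, 20, 18, 14, 12, 11, 10 bp.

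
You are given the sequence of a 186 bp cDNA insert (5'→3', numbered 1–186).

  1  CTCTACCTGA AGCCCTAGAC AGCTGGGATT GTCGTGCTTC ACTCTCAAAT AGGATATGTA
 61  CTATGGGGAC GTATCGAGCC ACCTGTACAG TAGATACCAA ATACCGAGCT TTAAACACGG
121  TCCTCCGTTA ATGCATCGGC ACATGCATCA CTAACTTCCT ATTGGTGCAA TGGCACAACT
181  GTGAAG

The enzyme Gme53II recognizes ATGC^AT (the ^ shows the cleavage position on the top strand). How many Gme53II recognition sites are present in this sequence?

2

ATGCAT occurs starting at positions 131, 143.
Gme53II cuts at 2 sites.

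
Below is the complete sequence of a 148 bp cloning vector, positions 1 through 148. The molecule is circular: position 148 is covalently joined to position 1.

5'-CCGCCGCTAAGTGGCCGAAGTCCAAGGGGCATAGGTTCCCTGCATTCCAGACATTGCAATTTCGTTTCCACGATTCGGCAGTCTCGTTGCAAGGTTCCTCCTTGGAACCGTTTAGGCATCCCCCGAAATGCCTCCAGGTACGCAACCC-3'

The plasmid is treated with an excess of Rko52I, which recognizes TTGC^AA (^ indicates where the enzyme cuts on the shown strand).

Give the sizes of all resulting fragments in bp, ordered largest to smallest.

Rko52I sites (TTGCAA) start at positions 54, 87.
Rko52I cuts after base 4 of each site, so after positions 57, 90.
Circular molecule, 2 cuts → 2 fragments:
  58–90 → 33 bp
  91–148 then 1–57 → 58 + 57 = 115 bp
Sorted largest to smallest: 115, 33 bp.

115, 33 bp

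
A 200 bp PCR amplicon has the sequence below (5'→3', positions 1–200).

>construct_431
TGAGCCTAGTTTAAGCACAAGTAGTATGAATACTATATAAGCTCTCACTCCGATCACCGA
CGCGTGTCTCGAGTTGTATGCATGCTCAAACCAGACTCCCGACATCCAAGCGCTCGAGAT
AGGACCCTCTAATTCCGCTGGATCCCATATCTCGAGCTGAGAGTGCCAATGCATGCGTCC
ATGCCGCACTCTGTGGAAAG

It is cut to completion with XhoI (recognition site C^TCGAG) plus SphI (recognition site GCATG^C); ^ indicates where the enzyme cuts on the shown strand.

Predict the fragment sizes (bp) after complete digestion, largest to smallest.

XhoI sites (CTCGAG) start at positions 68, 113, 151.
XhoI cuts after the first base of each site, so after positions 68, 113, 151.
SphI sites (GCATGC) start at positions 80, 171.
SphI cuts after base 5 of each site (before the last base), so after positions 84, 175.
Combined cut positions: 68, 84, 113, 151, 175.
Linear molecule, 5 cuts → 6 fragments:
  1–68 → 68 bp
  69–84 → 16 bp
  85–113 → 29 bp
  114–151 → 38 bp
  152–175 → 24 bp
  176–200 → 25 bp
Sorted largest to smallest: 68, 38, 29, 25, 24, 16 bp.

68, 38, 29, 25, 24, 16 bp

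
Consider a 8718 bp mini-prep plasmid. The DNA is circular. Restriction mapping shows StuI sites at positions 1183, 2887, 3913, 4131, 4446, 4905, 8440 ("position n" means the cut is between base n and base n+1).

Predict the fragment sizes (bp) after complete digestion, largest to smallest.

3535, 1704, 1461, 1026, 459, 315, 218 bp

Circular molecule, 7 cuts → 7 fragments:
  2887 − 1183 = 1704 bp
  3913 − 2887 = 1026 bp
  4131 − 3913 = 218 bp
  4446 − 4131 = 315 bp
  4905 − 4446 = 459 bp
  8440 − 4905 = 3535 bp
  wrap: 8718 − 8440 + 1183 = 1461 bp
Sorted largest to smallest: 3535, 1704, 1461, 1026, 459, 315, 218 bp.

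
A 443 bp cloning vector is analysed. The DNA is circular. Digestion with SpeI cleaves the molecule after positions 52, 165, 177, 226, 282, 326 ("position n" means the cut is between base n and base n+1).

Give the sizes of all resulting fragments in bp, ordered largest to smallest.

169, 113, 56, 49, 44, 12 bp

Circular molecule, 6 cuts → 6 fragments:
  165 − 52 = 113 bp
  177 − 165 = 12 bp
  226 − 177 = 49 bp
  282 − 226 = 56 bp
  326 − 282 = 44 bp
  wrap: 443 − 326 + 52 = 169 bp
Sorted largest to smallest: 169, 113, 56, 49, 44, 12 bp.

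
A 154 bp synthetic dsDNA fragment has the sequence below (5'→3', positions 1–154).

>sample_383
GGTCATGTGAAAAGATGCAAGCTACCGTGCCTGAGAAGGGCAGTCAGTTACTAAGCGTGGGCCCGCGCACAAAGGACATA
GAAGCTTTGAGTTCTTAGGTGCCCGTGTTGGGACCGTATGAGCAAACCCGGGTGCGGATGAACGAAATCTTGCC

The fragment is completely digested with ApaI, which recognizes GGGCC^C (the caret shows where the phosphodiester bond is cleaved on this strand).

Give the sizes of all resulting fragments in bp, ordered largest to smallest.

91, 63 bp

The ApaI site (GGGCCC) starts at position 59.
ApaI cuts after base 5 of each site (before the last base), so after position 63.
Linear molecule, 1 cut → 2 fragments:
  1–63 → 63 bp
  64–154 → 91 bp
Sorted largest to smallest: 91, 63 bp.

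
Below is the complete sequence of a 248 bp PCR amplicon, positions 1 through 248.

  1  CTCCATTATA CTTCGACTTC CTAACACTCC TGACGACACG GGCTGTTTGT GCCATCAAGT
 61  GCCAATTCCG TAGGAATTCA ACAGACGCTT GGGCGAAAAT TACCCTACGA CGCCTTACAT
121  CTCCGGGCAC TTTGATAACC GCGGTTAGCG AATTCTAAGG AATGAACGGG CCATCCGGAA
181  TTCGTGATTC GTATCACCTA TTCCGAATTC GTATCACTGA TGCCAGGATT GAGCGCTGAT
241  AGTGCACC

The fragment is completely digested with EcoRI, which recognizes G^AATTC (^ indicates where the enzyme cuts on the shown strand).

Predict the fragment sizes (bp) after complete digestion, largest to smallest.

EcoRI sites (GAATTC) start at positions 74, 150, 178, 205.
EcoRI cuts after the first base of each site, so after positions 74, 150, 178, 205.
Linear molecule, 4 cuts → 5 fragments:
  1–74 → 74 bp
  75–150 → 76 bp
  151–178 → 28 bp
  179–205 → 27 bp
  206–248 → 43 bp
Sorted largest to smallest: 76, 74, 43, 28, 27 bp.

76, 74, 43, 28, 27 bp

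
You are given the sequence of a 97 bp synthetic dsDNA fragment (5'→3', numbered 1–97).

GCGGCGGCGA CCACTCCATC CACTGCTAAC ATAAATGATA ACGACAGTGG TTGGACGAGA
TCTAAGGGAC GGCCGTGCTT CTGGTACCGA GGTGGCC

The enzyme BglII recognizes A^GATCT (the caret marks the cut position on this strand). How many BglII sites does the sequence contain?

1

AGATCT occurs starting at position 58.
BglII cuts at 1 site.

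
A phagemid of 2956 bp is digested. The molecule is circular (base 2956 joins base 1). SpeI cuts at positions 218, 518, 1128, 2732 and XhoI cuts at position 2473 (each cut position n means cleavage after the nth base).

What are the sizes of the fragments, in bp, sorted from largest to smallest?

1345, 610, 442, 300, 259 bp

Combined cut positions (sorted): 218, 518, 1128, 2473, 2732.
Circular molecule, 5 cuts → 5 fragments:
  518 − 218 = 300 bp
  1128 − 518 = 610 bp
  2473 − 1128 = 1345 bp
  2732 − 2473 = 259 bp
  wrap: 2956 − 2732 + 218 = 442 bp
Sorted largest to smallest: 1345, 610, 442, 300, 259 bp.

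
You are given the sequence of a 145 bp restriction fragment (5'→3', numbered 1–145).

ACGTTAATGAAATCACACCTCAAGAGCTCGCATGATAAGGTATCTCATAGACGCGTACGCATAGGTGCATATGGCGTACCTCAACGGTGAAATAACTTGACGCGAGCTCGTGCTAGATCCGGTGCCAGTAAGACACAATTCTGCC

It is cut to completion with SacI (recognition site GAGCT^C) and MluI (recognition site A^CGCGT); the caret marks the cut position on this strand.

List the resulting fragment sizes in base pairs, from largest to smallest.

SacI sites (GAGCTC) start at positions 24, 104.
SacI cuts after base 5 of each site (before the last base), so after positions 28, 108.
The MluI site (ACGCGT) starts at position 51.
MluI cuts after the first base of each site, so after position 51.
Combined cut positions: 28, 51, 108.
Linear molecule, 3 cuts → 4 fragments:
  1–28 → 28 bp
  29–51 → 23 bp
  52–108 → 57 bp
  109–145 → 37 bp
Sorted largest to smallest: 57, 37, 28, 23 bp.

57, 37, 28, 23 bp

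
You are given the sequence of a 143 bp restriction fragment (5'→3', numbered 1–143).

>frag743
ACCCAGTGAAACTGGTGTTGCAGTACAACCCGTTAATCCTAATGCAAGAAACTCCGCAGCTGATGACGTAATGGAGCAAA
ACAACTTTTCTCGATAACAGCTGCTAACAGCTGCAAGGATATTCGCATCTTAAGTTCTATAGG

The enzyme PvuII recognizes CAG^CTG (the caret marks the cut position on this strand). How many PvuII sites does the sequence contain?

CAGCTG occurs starting at positions 57, 98, 108.
PvuII cuts at 3 sites.

3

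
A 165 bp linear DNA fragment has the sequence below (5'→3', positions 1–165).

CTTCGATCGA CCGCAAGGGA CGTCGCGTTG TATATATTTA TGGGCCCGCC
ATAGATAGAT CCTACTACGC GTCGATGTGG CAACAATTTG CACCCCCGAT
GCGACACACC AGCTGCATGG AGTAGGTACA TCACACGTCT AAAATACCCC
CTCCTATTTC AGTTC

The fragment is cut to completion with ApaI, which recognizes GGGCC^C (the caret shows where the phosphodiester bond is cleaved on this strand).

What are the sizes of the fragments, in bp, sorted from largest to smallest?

The ApaI site (GGGCCC) starts at position 42.
ApaI cuts after base 5 of each site (before the last base), so after position 46.
Linear molecule, 1 cut → 2 fragments:
  1–46 → 46 bp
  47–165 → 119 bp
Sorted largest to smallest: 119, 46 bp.

119, 46 bp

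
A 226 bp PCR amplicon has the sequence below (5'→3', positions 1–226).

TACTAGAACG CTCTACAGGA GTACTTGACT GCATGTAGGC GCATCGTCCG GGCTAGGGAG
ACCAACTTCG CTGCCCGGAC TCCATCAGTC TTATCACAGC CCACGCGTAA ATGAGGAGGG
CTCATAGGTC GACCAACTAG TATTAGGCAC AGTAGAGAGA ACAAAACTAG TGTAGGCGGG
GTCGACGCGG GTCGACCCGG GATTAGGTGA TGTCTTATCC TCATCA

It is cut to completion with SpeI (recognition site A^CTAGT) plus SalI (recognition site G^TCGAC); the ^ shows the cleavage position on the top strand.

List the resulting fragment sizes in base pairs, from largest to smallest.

128, 35, 30, 15, 10, 8 bp

SpeI sites (ACTAGT) start at positions 136, 166.
SpeI cuts after the first base of each site, so after positions 136, 166.
SalI sites (GTCGAC) start at positions 128, 181, 191.
SalI cuts after the first base of each site, so after positions 128, 181, 191.
Combined cut positions: 128, 136, 166, 181, 191.
Linear molecule, 5 cuts → 6 fragments:
  1–128 → 128 bp
  129–136 → 8 bp
  137–166 → 30 bp
  167–181 → 15 bp
  182–191 → 10 bp
  192–226 → 35 bp
Sorted largest to smallest: 128, 35, 30, 15, 10, 8 bp.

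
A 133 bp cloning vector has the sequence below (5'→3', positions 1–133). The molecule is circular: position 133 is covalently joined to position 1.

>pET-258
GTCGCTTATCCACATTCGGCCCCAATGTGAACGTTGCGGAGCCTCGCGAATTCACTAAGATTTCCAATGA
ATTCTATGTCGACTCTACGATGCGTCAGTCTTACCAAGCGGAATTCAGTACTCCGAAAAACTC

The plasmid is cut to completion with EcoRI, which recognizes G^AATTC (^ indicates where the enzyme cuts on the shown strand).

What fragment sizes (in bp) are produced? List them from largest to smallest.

70, 42, 21 bp

EcoRI sites (GAATTC) start at positions 48, 69, 111.
EcoRI cuts after the first base of each site, so after positions 48, 69, 111.
Circular molecule, 3 cuts → 3 fragments:
  49–69 → 21 bp
  70–111 → 42 bp
  112–133 then 1–48 → 22 + 48 = 70 bp
Sorted largest to smallest: 70, 42, 21 bp.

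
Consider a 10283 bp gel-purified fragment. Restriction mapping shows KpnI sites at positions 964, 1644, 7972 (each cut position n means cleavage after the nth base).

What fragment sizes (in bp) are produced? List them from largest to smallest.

6328, 2311, 964, 680 bp

Linear molecule, 3 cuts → 4 fragments:
  964 − 0 = 964 bp
  1644 − 964 = 680 bp
  7972 − 1644 = 6328 bp
  10283 − 7972 = 2311 bp
Sorted largest to smallest: 6328, 2311, 964, 680 bp.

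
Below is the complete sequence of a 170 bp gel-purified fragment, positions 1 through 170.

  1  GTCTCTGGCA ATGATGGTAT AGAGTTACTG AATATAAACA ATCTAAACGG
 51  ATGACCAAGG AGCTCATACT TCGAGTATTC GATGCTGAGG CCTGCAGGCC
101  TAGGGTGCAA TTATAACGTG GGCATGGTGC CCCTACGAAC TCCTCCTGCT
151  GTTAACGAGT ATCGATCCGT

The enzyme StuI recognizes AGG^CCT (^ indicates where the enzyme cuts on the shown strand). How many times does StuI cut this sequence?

2

AGGCCT occurs starting at positions 88, 96.
StuI cuts at 2 sites.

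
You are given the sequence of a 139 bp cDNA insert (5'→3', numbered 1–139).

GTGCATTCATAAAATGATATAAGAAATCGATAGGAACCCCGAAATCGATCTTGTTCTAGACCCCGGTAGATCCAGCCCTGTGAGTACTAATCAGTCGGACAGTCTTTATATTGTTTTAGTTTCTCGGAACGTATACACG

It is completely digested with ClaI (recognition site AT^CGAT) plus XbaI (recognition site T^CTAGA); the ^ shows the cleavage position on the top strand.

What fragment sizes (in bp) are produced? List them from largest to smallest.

84, 27, 18, 10 bp

ClaI sites (ATCGAT) start at positions 26, 44.
ClaI cuts after base 2 of each site, so after positions 27, 45.
The XbaI site (TCTAGA) starts at position 55.
XbaI cuts after the first base of each site, so after position 55.
Combined cut positions: 27, 45, 55.
Linear molecule, 3 cuts → 4 fragments:
  1–27 → 27 bp
  28–45 → 18 bp
  46–55 → 10 bp
  56–139 → 84 bp
Sorted largest to smallest: 84, 27, 18, 10 bp.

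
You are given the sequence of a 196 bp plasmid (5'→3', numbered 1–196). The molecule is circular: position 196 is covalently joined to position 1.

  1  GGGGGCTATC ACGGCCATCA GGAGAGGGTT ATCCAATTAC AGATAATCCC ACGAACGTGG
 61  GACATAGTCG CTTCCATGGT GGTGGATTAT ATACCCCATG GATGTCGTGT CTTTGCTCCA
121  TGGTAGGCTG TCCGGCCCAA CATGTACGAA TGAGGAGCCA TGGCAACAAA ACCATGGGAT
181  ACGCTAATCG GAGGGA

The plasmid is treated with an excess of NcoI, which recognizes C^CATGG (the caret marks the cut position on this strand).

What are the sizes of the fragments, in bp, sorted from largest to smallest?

98, 40, 22, 22, 14 bp

NcoI sites (CCATGG) start at positions 74, 96, 118, 158, 172.
NcoI cuts after the first base of each site, so after positions 74, 96, 118, 158, 172.
Circular molecule, 5 cuts → 5 fragments:
  75–96 → 22 bp
  97–118 → 22 bp
  119–158 → 40 bp
  159–172 → 14 bp
  173–196 then 1–74 → 24 + 74 = 98 bp
Sorted largest to smallest: 98, 40, 22, 22, 14 bp.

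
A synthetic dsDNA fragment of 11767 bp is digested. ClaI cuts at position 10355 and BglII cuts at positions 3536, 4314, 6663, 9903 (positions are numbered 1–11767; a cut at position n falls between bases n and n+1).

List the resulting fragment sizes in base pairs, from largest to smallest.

Combined cut positions (sorted): 3536, 4314, 6663, 9903, 10355.
Linear molecule, 5 cuts → 6 fragments:
  3536 − 0 = 3536 bp
  4314 − 3536 = 778 bp
  6663 − 4314 = 2349 bp
  9903 − 6663 = 3240 bp
  10355 − 9903 = 452 bp
  11767 − 10355 = 1412 bp
Sorted largest to smallest: 3536, 3240, 2349, 1412, 778, 452 bp.

3536, 3240, 2349, 1412, 778, 452 bp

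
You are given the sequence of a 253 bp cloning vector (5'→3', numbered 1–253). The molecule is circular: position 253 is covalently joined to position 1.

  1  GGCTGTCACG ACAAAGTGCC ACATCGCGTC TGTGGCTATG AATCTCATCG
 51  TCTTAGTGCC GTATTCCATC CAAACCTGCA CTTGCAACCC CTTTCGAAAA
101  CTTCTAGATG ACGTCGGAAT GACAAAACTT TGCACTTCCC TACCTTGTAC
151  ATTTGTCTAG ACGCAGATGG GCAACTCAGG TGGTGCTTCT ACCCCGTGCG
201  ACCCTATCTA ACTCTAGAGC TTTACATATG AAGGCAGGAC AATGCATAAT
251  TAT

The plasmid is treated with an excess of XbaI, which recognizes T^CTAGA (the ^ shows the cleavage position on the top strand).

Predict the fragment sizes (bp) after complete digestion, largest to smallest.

XbaI sites (TCTAGA) start at positions 103, 156, 213.
XbaI cuts after the first base of each site, so after positions 103, 156, 213.
Circular molecule, 3 cuts → 3 fragments:
  104–156 → 53 bp
  157–213 → 57 bp
  214–253 then 1–103 → 40 + 103 = 143 bp
Sorted largest to smallest: 143, 57, 53 bp.

143, 57, 53 bp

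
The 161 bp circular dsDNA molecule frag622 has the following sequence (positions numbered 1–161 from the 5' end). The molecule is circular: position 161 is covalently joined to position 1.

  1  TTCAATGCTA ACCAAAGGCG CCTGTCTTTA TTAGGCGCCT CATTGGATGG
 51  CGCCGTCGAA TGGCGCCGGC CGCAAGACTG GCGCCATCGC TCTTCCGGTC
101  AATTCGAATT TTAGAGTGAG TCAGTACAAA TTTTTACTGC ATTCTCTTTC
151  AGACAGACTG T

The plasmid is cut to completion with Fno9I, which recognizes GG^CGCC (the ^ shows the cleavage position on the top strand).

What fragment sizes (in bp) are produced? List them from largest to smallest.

98, 18, 17, 15, 13 bp

Fno9I sites (GGCGCC) start at positions 17, 34, 49, 62, 80.
Fno9I cuts after base 2 of each site, so after positions 18, 35, 50, 63, 81.
Circular molecule, 5 cuts → 5 fragments:
  19–35 → 17 bp
  36–50 → 15 bp
  51–63 → 13 bp
  64–81 → 18 bp
  82–161 then 1–18 → 80 + 18 = 98 bp
Sorted largest to smallest: 98, 18, 17, 15, 13 bp.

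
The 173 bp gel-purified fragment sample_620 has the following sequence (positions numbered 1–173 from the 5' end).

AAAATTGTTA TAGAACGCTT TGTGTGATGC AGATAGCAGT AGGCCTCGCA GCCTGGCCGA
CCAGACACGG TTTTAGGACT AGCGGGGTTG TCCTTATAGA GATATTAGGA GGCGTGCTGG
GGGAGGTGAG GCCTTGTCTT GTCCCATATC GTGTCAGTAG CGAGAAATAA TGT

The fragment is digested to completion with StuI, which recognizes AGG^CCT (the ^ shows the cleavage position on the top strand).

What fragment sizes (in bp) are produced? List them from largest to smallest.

88, 43, 42 bp

StuI sites (AGGCCT) start at positions 41, 129.
StuI cuts after base 3 of each site, so after positions 43, 131.
Linear molecule, 2 cuts → 3 fragments:
  1–43 → 43 bp
  44–131 → 88 bp
  132–173 → 42 bp
Sorted largest to smallest: 88, 43, 42 bp.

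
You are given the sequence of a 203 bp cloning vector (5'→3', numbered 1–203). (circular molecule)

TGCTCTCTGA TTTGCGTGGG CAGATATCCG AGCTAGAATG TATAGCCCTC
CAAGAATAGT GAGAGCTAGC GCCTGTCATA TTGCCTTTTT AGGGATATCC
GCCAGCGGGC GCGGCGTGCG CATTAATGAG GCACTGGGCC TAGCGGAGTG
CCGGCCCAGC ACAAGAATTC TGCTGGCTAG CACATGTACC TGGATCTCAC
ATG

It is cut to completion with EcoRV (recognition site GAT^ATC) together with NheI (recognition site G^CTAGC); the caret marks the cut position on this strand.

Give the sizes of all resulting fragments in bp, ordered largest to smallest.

EcoRV sites (GATATC) start at positions 23, 94.
EcoRV cuts after base 3 of each site, so after positions 25, 96.
NheI sites (GCTAGC) start at positions 65, 176.
NheI cuts after the first base of each site, so after positions 65, 176.
Combined cut positions: 25, 65, 96, 176.
Circular molecule, 4 cuts → 4 fragments:
  26–65 → 40 bp
  66–96 → 31 bp
  97–176 → 80 bp
  177–203 then 1–25 → 27 + 25 = 52 bp
Sorted largest to smallest: 80, 52, 40, 31 bp.

80, 52, 40, 31 bp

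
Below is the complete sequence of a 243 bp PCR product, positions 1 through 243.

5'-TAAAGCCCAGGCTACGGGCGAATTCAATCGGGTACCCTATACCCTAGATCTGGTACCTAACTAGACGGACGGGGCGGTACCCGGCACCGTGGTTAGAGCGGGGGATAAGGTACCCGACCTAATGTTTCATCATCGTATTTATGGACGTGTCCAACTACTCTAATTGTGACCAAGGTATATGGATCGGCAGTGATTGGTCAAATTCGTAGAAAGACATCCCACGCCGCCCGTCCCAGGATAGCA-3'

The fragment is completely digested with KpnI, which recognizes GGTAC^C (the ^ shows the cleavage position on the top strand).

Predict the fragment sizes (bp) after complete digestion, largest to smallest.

KpnI sites (GGTACC) start at positions 31, 52, 76, 109.
KpnI cuts after base 5 of each site (before the last base), so after positions 35, 56, 80, 113.
Linear molecule, 4 cuts → 5 fragments:
  1–35 → 35 bp
  36–56 → 21 bp
  57–80 → 24 bp
  81–113 → 33 bp
  114–243 → 130 bp
Sorted largest to smallest: 130, 35, 33, 24, 21 bp.

130, 35, 33, 24, 21 bp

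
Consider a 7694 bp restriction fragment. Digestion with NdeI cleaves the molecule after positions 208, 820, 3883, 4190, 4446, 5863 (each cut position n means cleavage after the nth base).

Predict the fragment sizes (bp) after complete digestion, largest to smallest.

3063, 1831, 1417, 612, 307, 256, 208 bp

Linear molecule, 6 cuts → 7 fragments:
  208 − 0 = 208 bp
  820 − 208 = 612 bp
  3883 − 820 = 3063 bp
  4190 − 3883 = 307 bp
  4446 − 4190 = 256 bp
  5863 − 4446 = 1417 bp
  7694 − 5863 = 1831 bp
Sorted largest to smallest: 3063, 1831, 1417, 612, 307, 256, 208 bp.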